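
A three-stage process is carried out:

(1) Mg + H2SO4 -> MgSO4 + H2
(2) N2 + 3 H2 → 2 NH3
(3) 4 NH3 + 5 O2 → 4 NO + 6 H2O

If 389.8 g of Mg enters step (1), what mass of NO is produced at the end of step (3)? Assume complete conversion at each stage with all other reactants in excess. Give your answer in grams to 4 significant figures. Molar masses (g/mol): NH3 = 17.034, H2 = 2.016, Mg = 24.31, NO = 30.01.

320.8 g

n(Mg) = 389.8 / 24.31 = 16.035 mol.
Reaction (1): Mg→H2 ratio 1:1 ⇒ n(H2) = 16.035 mol.
Reaction (2): H2→NH3 ratio 3:2 ⇒ n(NH3) = 10.690 mol.
Reaction (3): NH3→NO ratio 4:4 ⇒ n(NO) = 10.690 mol.
Mass of NO = 10.690 × 30.01 = 320.80 g.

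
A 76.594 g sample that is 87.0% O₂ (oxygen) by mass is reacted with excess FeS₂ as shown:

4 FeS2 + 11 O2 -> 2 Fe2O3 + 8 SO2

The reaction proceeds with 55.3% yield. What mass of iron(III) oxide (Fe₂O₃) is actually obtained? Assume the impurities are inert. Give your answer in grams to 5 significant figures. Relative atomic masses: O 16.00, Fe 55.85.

33.437 g

Pure O2 available = 76.594 g × 0.870 = 66.6368 g.
M(O2) = 2(16.00) = 32.00 g/mol.
M(Fe2O3) = 2(55.85) + 3(16.00) = 159.70 g/mol.
n(O2) = 66.6368 g / 32.00 g/mol = 2.08240 mol.
From the equation the O2:Fe2O3 mole ratio is 11:2, so n(Fe2O3) = 2.08240 × 2/11 = 0.378618 mol.
Mass of Fe2O3 = 0.378618 mol × 159.70 g/mol = 60.4653 g.
Actual mass collected = 60.4653 g × 0.553 = 33.4373 g.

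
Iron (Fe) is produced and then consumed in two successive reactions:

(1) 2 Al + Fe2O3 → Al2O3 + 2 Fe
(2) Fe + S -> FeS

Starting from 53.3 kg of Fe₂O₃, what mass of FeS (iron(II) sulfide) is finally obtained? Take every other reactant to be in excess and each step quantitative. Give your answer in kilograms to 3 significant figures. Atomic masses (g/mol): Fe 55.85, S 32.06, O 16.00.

58.7 kg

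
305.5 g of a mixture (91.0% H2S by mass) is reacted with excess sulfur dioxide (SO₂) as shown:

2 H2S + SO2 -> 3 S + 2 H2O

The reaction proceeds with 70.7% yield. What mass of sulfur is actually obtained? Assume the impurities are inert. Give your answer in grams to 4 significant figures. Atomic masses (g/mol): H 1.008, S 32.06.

277.4 g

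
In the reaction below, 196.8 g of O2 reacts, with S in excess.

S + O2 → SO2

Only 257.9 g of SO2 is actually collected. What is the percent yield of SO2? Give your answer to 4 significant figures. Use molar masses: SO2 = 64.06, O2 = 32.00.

65.46 %

n(O2) = 196.80 g / 32.00 g/mol = 6.1500 mol.
From the equation the O2:SO2 mole ratio is 1:1, so n(SO2) = 6.1500 × 1/1 = 6.1500 mol.
Mass of SO2 = 6.1500 mol × 64.06 g/mol = 393.97 g.
This is the theoretical yield. Percent yield = 257.9 g / 393.97 g × 100% = 65.462%.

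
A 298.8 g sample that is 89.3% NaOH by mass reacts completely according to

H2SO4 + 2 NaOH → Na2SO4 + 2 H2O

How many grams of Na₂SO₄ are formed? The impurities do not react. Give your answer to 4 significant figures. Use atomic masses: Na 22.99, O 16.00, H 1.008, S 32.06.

Mass of pure NaOH = 298.8 g × 0.893 = 266.83 g.
M(NaOH) = 22.99 + 16.00 + 1.008 = 39.998 g/mol.
M(Na2SO4) = 2(22.99) + 32.06 + 4(16.00) = 142.04 g/mol.
n(NaOH) = 266.83 g / 39.998 g/mol = 6.6710 mol.
From the equation the NaOH:Na2SO4 mole ratio is 2:1, so n(Na2SO4) = 6.6710 × 1/2 = 3.3355 mol.
Mass of Na2SO4 = 3.3355 mol × 142.04 g/mol = 473.78 g.

473.8 g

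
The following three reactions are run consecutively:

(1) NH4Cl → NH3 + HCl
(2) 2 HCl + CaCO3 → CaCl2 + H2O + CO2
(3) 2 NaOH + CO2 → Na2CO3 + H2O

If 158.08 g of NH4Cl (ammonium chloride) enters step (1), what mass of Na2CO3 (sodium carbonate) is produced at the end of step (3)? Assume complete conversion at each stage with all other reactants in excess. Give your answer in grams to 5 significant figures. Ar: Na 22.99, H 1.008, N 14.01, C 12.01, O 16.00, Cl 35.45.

M(NH4Cl) = 14.01 + 4(1.008) + 35.45 = 53.492 g/mol.
M(Na2CO3) = 2(22.99) + 12.01 + 3(16.00) = 105.99 g/mol.
n(NH4Cl) = 158.08 / 53.492 = 2.95521 mol.
Reaction (1): NH4Cl→HCl ratio 1:1 ⇒ n(HCl) = 2.95521 mol.
Reaction (2): HCl→CO2 ratio 2:1 ⇒ n(CO2) = 1.47760 mol.
Reaction (3): CO2→Na2CO3 ratio 1:1 ⇒ n(Na2CO3) = 1.47760 mol.
Mass of Na2CO3 = 1.47760 × 105.99 = 156.611 g.

156.61 g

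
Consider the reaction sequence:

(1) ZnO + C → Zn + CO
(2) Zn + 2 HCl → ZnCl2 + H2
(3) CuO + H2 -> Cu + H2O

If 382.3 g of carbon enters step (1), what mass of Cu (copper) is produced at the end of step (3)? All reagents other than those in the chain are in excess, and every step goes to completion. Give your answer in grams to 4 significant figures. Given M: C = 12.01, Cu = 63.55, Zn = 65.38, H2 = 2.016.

n(C) = 382.3 / 12.01 = 31.832 mol.
Reaction (1): C→Zn ratio 1:1 ⇒ n(Zn) = 31.832 mol.
Reaction (2): Zn→H2 ratio 1:1 ⇒ n(H2) = 31.832 mol.
Reaction (3): H2→Cu ratio 1:1 ⇒ n(Cu) = 31.832 mol.
Mass of Cu = 31.832 × 63.55 = 2022.9 g.

2023 g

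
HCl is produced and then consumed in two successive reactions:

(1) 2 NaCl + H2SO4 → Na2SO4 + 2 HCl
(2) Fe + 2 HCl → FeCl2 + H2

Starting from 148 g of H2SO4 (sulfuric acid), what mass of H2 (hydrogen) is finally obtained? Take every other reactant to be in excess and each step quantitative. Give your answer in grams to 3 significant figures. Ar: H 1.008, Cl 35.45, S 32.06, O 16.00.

3.04 g

M(H2SO4) = 2(1.008) + 32.06 + 4(16.00) = 98.076 g/mol.
M(H2) = 2(1.008) = 2.016 g/mol.
n(H2SO4) = 148.0 / 98.076 = 1.509 mol.
Step 1 gives a 1:2 ratio of H2SO4 to HCl, so n(HCl) = 3.018 mol.
In step 2 the HCl:H2 ratio is 2:1, so n(H2) = 1.509 mol.
Mass of H2 = 1.509 × 2.016 = 3.042 g.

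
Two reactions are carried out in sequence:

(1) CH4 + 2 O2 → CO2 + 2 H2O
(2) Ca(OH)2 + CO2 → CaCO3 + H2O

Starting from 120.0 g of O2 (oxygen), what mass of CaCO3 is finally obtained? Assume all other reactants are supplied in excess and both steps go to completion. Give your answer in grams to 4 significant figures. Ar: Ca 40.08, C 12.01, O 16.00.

187.7 g

M(O2) = 2(16.00) = 32.00 g/mol.
M(CaCO3) = 40.08 + 12.01 + 3(16.00) = 100.09 g/mol.
n(O2) = 120.00 / 32.00 = 3.7500 mol.
Step 1 gives a 2:1 ratio of O2 to CO2, so n(CO2) = 1.8750 mol.
In step 2 the CO2:CaCO3 ratio is 1:1, so n(CaCO3) = 1.8750 mol.
Mass of CaCO3 = 1.8750 × 100.09 = 187.67 g.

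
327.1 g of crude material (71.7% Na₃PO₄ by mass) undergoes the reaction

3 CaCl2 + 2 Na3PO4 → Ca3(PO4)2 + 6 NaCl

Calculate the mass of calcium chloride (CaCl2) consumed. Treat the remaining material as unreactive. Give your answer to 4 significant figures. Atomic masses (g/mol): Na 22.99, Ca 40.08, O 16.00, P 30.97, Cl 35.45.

238.2 g

Mass of pure Na3PO4 = 327.1 g × 0.717 = 234.53 g.
M(Na3PO4) = 3(22.99) + 30.97 + 4(16.00) = 163.94 g/mol.
M(CaCl2) = 40.08 + 2(35.45) = 110.98 g/mol.
n(Na3PO4) = 234.53 g / 163.94 g/mol = 1.4306 mol.
From the equation the Na3PO4:CaCl2 mole ratio is 2:3, so n(CaCl2) = 1.4306 × 3/2 = 2.1459 mol.
Mass of CaCl2 = 2.1459 mol × 110.98 g/mol = 238.15 g.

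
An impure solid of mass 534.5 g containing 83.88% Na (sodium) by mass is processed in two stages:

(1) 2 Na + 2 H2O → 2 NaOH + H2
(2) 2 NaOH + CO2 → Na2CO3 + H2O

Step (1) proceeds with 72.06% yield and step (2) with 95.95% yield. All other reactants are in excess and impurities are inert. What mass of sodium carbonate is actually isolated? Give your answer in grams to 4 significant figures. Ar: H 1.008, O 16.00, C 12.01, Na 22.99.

Pure Na = 534.5 × 0.8388 = 448.34 g.
M(Na) = 22.99 g/mol.
M(Na2CO3) = 2(22.99) + 12.01 + 3(16.00) = 105.99 g/mol.
n(Na) = 448.34 / 22.99 = 19.501 mol.
Step 1 (Na:NaOH = 2:2): theoretical n(NaOH) = 19.501 mol; at 72.06% yield, n(NaOH) = 14.053 mol.
Step 2 (NaOH:Na2CO3 = 2:1): theoretical n(Na2CO3) = 7.0264 mol, so theoretical mass = 7.0264 × 105.99 = 744.73 g.
At 95.95% yield, actual mass of Na2CO3 = 744.73 × 0.9595 = 714.56 g.

714.6 g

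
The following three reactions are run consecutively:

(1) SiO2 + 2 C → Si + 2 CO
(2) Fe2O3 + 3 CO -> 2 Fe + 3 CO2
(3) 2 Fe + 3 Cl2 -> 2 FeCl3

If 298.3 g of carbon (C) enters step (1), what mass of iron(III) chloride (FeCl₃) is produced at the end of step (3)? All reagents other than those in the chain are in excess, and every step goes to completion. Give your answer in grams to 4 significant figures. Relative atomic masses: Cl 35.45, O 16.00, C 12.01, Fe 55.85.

M(C) = 12.01 g/mol.
M(FeCl3) = 55.85 + 3(35.45) = 162.20 g/mol.
n(C) = 298.3 / 12.01 = 24.838 mol.
Reaction (1): C→CO ratio 2:2 ⇒ n(CO) = 24.838 mol.
Reaction (2): CO→Fe ratio 3:2 ⇒ n(Fe) = 16.558 mol.
Reaction (3): Fe→FeCl3 ratio 2:2 ⇒ n(FeCl3) = 16.558 mol.
Mass of FeCl3 = 16.558 × 162.20 = 2685.8 g.

2686 g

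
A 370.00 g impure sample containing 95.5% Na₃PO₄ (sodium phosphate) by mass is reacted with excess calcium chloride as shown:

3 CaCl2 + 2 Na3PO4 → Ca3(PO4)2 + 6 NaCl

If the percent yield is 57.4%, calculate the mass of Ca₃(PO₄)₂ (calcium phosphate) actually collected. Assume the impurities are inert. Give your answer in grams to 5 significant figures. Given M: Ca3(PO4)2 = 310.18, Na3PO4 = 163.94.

191.87 g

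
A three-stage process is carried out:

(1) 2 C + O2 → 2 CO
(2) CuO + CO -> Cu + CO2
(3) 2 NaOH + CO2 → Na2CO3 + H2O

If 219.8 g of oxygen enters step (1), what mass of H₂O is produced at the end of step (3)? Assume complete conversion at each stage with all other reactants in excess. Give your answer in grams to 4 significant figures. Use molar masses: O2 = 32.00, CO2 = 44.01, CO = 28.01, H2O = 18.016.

n(O2) = 219.8 / 32.00 = 6.8688 mol.
Reaction (1): O2→CO ratio 1:2 ⇒ n(CO) = 13.738 mol.
Reaction (2): CO→CO2 ratio 1:1 ⇒ n(CO2) = 13.738 mol.
Reaction (3): CO2→H2O ratio 1:1 ⇒ n(H2O) = 13.738 mol.
Mass of H2O = 13.738 × 18.016 = 247.49 g.

247.5 g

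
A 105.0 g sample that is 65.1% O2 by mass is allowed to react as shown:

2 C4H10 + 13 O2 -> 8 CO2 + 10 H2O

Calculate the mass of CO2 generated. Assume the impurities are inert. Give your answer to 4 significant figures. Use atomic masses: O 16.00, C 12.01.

57.85 g

Mass of pure O2 = 105.0 g × 0.651 = 68.355 g.
M(O2) = 2(16.00) = 32.00 g/mol.
M(CO2) = 12.01 + 2(16.00) = 44.01 g/mol.
n(O2) = 68.355 g / 32.00 g/mol = 2.1361 mol.
From the equation the O2:CO2 mole ratio is 13:8, so n(CO2) = 2.1361 × 8/13 = 1.3145 mol.
Mass of CO2 = 1.3145 mol × 44.01 g/mol = 57.852 g.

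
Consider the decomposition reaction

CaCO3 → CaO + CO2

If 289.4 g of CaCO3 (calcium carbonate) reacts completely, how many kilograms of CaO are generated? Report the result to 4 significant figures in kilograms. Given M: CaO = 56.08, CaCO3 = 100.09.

0.1621 kg

n(CaCO3) = 289.40 g / 100.09 g/mol = 2.8914 mol.
From the equation the CaCO3:CaO mole ratio is 1:1, so n(CaO) = 2.8914 × 1/1 = 2.8914 mol.
Mass of CaO = 2.8914 mol × 56.08 g/mol = 162.15 g.
Converting to kg: 162.15 g = 0.1621 kg.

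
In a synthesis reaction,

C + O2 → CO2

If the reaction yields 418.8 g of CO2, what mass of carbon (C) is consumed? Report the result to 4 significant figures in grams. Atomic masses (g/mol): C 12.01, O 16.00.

114.3 g

M(CO2) = 12.01 + 2(16.00) = 44.01 g/mol.
M(C) = 12.01 g/mol.
n(CO2) = 418.80 g / 44.01 g/mol = 9.5160 mol.
From the equation the CO2:C mole ratio is 1:1, so n(C) = 9.5160 × 1/1 = 9.5160 mol.
Mass of C = 9.5160 mol × 12.01 g/mol = 114.29 g.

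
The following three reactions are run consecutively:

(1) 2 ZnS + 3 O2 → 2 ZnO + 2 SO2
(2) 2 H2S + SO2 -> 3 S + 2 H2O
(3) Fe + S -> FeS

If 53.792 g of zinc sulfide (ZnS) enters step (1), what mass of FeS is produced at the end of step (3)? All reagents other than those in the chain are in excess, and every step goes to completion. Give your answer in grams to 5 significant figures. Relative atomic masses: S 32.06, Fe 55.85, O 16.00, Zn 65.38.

M(ZnS) = 65.38 + 32.06 = 97.44 g/mol.
M(FeS) = 55.85 + 32.06 = 87.91 g/mol.
n(ZnS) = 53.792 / 97.44 = 0.552053 mol.
Reaction (1): ZnS→SO2 ratio 2:2 ⇒ n(SO2) = 0.552053 mol.
Reaction (2): SO2→S ratio 1:3 ⇒ n(S) = 1.65616 mol.
Reaction (3): S→FeS ratio 1:1 ⇒ n(FeS) = 1.65616 mol.
Mass of FeS = 1.65616 × 87.91 = 145.593 g.

145.59 g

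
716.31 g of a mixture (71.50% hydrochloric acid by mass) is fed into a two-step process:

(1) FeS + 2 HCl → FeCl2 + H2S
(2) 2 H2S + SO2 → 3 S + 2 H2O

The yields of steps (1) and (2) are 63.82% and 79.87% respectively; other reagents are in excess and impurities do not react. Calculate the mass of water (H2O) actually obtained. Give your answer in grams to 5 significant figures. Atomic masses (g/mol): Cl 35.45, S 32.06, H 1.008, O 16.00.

64.503 g

Pure HCl = 716.31 × 0.7150 = 512.162 g.
M(HCl) = 1.008 + 35.45 = 36.458 g/mol.
M(H2O) = 2(1.008) + 16.00 = 18.016 g/mol.
n(HCl) = 512.162 / 36.458 = 14.0480 mol.
Step 1 (HCl:H2S = 2:1): theoretical n(H2S) = 7.02400 mol; at 63.82% yield, n(H2S) = 4.48271 mol.
Step 2 (H2S:H2O = 2:2): theoretical n(H2O) = 4.48271 mol, so theoretical mass = 4.48271 × 18.016 = 80.7606 g.
At 79.87% yield, actual mass of H2O = 80.7606 × 0.7987 = 64.5035 g.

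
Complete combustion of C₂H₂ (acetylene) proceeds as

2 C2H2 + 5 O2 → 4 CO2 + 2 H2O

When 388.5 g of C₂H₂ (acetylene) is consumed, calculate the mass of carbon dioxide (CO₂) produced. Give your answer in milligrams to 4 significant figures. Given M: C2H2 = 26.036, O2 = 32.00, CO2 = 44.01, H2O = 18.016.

1313000 mg

n(C2H2) = 388.50 g / 26.036 g/mol = 14.922 mol.
From the equation the C2H2:CO2 mole ratio is 2:4, so n(CO2) = 14.922 × 4/2 = 29.843 mol.
Mass of CO2 = 29.843 mol × 44.01 g/mol = 1313.4 g.
Converting to mg: 1313.4 g = 1313000 mg.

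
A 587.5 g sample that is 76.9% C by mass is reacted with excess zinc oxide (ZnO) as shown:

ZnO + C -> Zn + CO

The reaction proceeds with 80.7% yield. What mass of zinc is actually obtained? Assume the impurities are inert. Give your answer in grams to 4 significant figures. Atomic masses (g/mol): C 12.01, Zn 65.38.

1985 g

Pure C available = 587.5 g × 0.769 = 451.79 g.
M(C) = 12.01 g/mol.
M(Zn) = 65.38 g/mol.
n(C) = 451.79 g / 12.01 g/mol = 37.618 mol.
From the equation the C:Zn mole ratio is 1:1, so n(Zn) = 37.618 × 1/1 = 37.618 mol.
Mass of Zn = 37.618 mol × 65.38 g/mol = 2459.4 g.
Actual mass collected = 2459.4 g × 0.807 = 1984.8 g.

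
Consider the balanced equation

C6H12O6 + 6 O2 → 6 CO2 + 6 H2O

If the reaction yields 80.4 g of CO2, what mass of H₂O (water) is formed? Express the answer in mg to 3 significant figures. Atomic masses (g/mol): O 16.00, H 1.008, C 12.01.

M(CO2) = 12.01 + 2(16.00) = 44.01 g/mol.
M(H2O) = 2(1.008) + 16.00 = 18.016 g/mol.
n(CO2) = 80.40 g / 44.01 g/mol = 1.827 mol.
From the equation the CO2:H2O mole ratio is 6:6, so n(H2O) = 1.827 × 6/6 = 1.827 mol.
Mass of H2O = 1.827 mol × 18.016 g/mol = 32.91 g.
Converting to mg: 32.91 g = 32900 mg.

32900 mg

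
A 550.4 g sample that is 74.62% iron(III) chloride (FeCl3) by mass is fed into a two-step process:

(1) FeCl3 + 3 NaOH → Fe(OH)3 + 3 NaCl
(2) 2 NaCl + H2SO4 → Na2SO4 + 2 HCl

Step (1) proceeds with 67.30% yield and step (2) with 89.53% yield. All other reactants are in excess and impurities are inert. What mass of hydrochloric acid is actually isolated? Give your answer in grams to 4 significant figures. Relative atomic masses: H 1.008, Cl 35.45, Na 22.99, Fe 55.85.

166.9 g

Pure FeCl3 = 550.4 × 0.7462 = 410.71 g.
M(FeCl3) = 55.85 + 3(35.45) = 162.20 g/mol.
M(HCl) = 1.008 + 35.45 = 36.458 g/mol.
n(FeCl3) = 410.71 / 162.20 = 2.5321 mol.
Step 1 (FeCl3:NaCl = 1:3): theoretical n(NaCl) = 7.5963 mol; at 67.30% yield, n(NaCl) = 5.1123 mol.
Step 2 (NaCl:HCl = 2:2): theoretical n(HCl) = 5.1123 mol, so theoretical mass = 5.1123 × 36.458 = 186.39 g.
At 89.53% yield, actual mass of HCl = 186.39 × 0.8953 = 166.87 g.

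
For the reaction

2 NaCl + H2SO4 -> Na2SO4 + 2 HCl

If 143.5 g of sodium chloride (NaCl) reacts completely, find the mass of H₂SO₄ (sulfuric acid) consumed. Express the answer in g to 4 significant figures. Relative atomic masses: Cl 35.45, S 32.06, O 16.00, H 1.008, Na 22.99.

120.4 g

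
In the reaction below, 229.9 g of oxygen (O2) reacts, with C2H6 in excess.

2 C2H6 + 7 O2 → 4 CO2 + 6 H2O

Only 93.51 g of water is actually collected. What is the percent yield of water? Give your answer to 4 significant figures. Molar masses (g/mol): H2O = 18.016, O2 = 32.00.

n(O2) = 229.90 g / 32.00 g/mol = 7.1844 mol.
From the equation the O2:H2O mole ratio is 7:6, so n(H2O) = 7.1844 × 6/7 = 6.1580 mol.
Mass of H2O = 6.1580 mol × 18.016 g/mol = 110.94 g.
This is the theoretical yield. Percent yield = 93.51 g / 110.94 g × 100% = 84.286%.

84.29 %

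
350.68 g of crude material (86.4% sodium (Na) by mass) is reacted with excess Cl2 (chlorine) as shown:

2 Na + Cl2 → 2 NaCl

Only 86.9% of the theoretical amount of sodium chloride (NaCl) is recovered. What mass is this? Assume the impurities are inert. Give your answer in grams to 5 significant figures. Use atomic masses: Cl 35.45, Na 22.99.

669.29 g

Pure Na available = 350.68 g × 0.864 = 302.988 g.
M(Na) = 22.99 g/mol.
M(NaCl) = 22.99 + 35.45 = 58.44 g/mol.
n(Na) = 302.988 g / 22.99 g/mol = 13.1791 mol.
From the equation the Na:NaCl mole ratio is 2:2, so n(NaCl) = 13.1791 × 2/2 = 13.1791 mol.
Mass of NaCl = 13.1791 mol × 58.44 g/mol = 770.187 g.
Actual mass collected = 770.187 g × 0.869 = 669.292 g.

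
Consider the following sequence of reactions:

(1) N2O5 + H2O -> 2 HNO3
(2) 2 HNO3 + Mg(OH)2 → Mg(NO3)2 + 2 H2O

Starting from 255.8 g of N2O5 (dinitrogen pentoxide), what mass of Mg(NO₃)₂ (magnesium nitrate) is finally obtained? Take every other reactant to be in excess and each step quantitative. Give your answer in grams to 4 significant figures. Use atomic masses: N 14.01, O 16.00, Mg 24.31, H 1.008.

M(N2O5) = 2(14.01) + 5(16.00) = 108.02 g/mol.
M(Mg(NO3)2) = 24.31 + 2(14.01) + 6(16.00) = 148.33 g/mol.
n(N2O5) = 255.80 / 108.02 = 2.3681 mol.
Step 1 gives a 1:2 ratio of N2O5 to HNO3, so n(HNO3) = 4.7362 mol.
In step 2 the HNO3:Mg(NO3)2 ratio is 2:1, so n(Mg(NO3)2) = 2.3681 mol.
Mass of Mg(NO3)2 = 2.3681 × 148.33 = 351.26 g.

351.3 g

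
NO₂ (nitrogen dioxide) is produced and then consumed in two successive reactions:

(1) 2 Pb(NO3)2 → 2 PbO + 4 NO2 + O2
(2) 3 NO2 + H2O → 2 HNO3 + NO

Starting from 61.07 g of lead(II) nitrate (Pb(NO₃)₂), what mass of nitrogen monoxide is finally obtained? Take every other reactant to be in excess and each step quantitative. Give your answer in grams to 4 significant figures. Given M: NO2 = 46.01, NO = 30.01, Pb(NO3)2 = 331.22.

3.689 g

n(Pb(NO3)2) = 61.070 / 331.22 = 0.18438 mol.
Step 1 gives a 2:4 ratio of Pb(NO3)2 to NO2, so n(NO2) = 0.36876 mol.
In step 2 the NO2:NO ratio is 3:1, so n(NO) = 0.12292 mol.
Mass of NO = 0.12292 × 30.01 = 3.6888 g.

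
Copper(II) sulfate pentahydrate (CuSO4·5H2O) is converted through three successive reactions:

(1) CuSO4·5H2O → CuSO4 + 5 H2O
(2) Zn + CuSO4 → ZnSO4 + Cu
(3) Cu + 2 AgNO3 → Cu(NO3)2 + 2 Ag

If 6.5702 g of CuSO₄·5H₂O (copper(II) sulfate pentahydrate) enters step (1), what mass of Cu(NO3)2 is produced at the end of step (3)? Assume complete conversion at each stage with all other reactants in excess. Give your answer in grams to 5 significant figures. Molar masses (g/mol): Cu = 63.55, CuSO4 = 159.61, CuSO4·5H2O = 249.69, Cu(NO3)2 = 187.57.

n(CuSO4·5H2O) = 6.5702 / 249.69 = 0.0263134 mol.
Reaction (1): CuSO4·5H2O→CuSO4 ratio 1:1 ⇒ n(CuSO4) = 0.0263134 mol.
Reaction (2): CuSO4→Cu ratio 1:1 ⇒ n(Cu) = 0.0263134 mol.
Reaction (3): Cu→Cu(NO3)2 ratio 1:1 ⇒ n(Cu(NO3)2) = 0.0263134 mol.
Mass of Cu(NO3)2 = 0.0263134 × 187.57 = 4.93561 g.

4.9356 g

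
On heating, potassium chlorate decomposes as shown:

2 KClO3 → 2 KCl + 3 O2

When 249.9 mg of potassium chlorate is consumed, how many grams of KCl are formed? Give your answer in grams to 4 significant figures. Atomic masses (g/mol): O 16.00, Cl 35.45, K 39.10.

M(KClO3) = 39.10 + 35.45 + 3(16.00) = 122.55 g/mol.
M(KCl) = 39.10 + 35.45 = 74.55 g/mol.
Convert: 249.9 mg = 0.24990 g.
n(KClO3) = 0.24990 g / 122.55 g/mol = 0.0020392 mol.
From the equation the KClO3:KCl mole ratio is 2:2, so n(KCl) = 0.0020392 × 2/2 = 0.0020392 mol.
Mass of KCl = 0.0020392 mol × 74.55 g/mol = 0.15202 g.

0.1520 g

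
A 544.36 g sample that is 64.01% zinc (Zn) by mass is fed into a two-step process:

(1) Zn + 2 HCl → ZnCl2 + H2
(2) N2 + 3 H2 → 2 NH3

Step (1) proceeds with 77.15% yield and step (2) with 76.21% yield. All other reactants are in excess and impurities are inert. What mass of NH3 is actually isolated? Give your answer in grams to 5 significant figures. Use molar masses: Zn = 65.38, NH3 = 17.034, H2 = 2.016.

35.585 g

Pure Zn = 544.36 × 0.6401 = 348.445 g.
n(Zn) = 348.445 / 65.38 = 5.32953 mol.
Step 1 (Zn:H2 = 1:1): theoretical n(H2) = 5.32953 mol; at 77.15% yield, n(H2) = 4.11173 mol.
Step 2 (H2:NH3 = 3:2): theoretical n(NH3) = 2.74116 mol, so theoretical mass = 2.74116 × 17.034 = 46.6929 g.
At 76.21% yield, actual mass of NH3 = 46.6929 × 0.7621 = 35.5846 g.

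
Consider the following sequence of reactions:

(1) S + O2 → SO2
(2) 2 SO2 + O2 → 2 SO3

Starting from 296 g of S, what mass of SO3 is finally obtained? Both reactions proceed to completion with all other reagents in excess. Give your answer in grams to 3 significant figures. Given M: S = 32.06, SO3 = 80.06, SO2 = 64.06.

739 g

n(S) = 296.0 / 32.06 = 9.233 mol.
Step 1 gives a 1:1 ratio of S to SO2, so n(SO2) = 9.233 mol.
In step 2 the SO2:SO3 ratio is 2:2, so n(SO3) = 9.233 mol.
Mass of SO3 = 9.233 × 80.06 = 739.2 g.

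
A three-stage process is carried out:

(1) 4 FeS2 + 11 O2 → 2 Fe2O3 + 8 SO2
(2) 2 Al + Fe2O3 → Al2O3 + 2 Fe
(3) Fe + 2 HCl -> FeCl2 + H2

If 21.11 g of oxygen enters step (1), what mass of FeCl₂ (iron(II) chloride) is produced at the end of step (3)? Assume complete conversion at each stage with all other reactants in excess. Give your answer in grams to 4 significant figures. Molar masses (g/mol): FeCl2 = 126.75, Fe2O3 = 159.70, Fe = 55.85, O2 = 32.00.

30.41 g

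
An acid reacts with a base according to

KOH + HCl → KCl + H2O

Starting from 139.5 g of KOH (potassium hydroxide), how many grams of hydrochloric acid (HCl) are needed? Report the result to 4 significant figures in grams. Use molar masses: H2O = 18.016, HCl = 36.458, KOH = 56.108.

90.64 g

n(KOH) = 139.50 g / 56.108 g/mol = 2.4863 mol.
From the equation the KOH:HCl mole ratio is 1:1, so n(HCl) = 2.4863 × 1/1 = 2.4863 mol.
Mass of HCl = 2.4863 mol × 36.458 g/mol = 90.645 g.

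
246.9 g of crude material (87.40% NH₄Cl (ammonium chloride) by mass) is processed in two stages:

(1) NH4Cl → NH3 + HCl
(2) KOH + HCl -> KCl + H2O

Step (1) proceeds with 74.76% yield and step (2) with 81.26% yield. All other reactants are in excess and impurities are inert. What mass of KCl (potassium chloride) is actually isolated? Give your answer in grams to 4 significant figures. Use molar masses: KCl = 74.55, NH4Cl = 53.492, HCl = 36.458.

182.7 g

Pure NH4Cl = 246.9 × 0.8740 = 215.79 g.
n(NH4Cl) = 215.79 / 53.492 = 4.0341 mol.
Step 1 (NH4Cl:HCl = 1:1): theoretical n(HCl) = 4.0341 mol; at 74.76% yield, n(HCl) = 3.0159 mol.
Step 2 (HCl:KCl = 1:1): theoretical n(KCl) = 3.0159 mol, so theoretical mass = 3.0159 × 74.55 = 224.83 g.
At 81.26% yield, actual mass of KCl = 224.83 × 0.8126 = 182.70 g.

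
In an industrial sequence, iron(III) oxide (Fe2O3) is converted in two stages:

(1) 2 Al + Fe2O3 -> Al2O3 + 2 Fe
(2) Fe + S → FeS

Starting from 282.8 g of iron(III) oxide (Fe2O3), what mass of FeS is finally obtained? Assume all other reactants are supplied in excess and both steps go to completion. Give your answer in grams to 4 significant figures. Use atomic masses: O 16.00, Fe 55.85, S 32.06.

M(Fe2O3) = 2(55.85) + 3(16.00) = 159.70 g/mol.
M(FeS) = 55.85 + 32.06 = 87.91 g/mol.
n(Fe2O3) = 282.80 / 159.70 = 1.7708 mol.
Step 1 gives a 1:2 ratio of Fe2O3 to Fe, so n(Fe) = 3.5416 mol.
In step 2 the Fe:FeS ratio is 1:1, so n(FeS) = 3.5416 mol.
Mass of FeS = 3.5416 × 87.91 = 311.35 g.

311.3 g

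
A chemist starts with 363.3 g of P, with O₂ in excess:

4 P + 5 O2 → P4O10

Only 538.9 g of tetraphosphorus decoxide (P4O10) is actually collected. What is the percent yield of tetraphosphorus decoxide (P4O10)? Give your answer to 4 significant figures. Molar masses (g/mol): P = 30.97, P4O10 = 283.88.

n(P) = 363.30 g / 30.97 g/mol = 11.731 mol.
From the equation the P:P4O10 mole ratio is 4:1, so n(P4O10) = 11.731 × 1/4 = 2.9327 mol.
Mass of P4O10 = 2.9327 mol × 283.88 g/mol = 832.53 g.
This is the theoretical yield. Percent yield = 538.9 g / 832.53 g × 100% = 64.731%.

64.73 %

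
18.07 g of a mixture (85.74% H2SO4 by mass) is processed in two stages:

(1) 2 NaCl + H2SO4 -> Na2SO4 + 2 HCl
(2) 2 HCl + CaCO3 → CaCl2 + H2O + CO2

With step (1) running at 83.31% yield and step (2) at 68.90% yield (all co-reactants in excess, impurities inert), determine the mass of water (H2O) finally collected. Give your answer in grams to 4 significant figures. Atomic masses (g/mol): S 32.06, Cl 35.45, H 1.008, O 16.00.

1.634 g

Pure H2SO4 = 18.07 × 0.8574 = 15.493 g.
M(H2SO4) = 2(1.008) + 32.06 + 4(16.00) = 98.076 g/mol.
M(H2O) = 2(1.008) + 16.00 = 18.016 g/mol.
n(H2SO4) = 15.493 / 98.076 = 0.15797 mol.
Step 1 (H2SO4:HCl = 1:2): theoretical n(HCl) = 0.31594 mol; at 83.31% yield, n(HCl) = 0.26321 mol.
Step 2 (HCl:H2O = 2:1): theoretical n(H2O) = 0.13161 mol, so theoretical mass = 0.13161 × 18.016 = 2.3710 g.
At 68.90% yield, actual mass of H2O = 2.3710 × 0.6890 = 1.6336 g.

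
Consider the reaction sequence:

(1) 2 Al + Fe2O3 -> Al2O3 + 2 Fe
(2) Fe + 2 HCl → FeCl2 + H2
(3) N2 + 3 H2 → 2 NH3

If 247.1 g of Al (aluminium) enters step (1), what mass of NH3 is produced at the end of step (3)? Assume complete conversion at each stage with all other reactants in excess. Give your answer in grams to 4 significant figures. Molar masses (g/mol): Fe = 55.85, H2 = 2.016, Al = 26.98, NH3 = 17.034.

n(Al) = 247.1 / 26.98 = 9.1586 mol.
Reaction (1): Al→Fe ratio 2:2 ⇒ n(Fe) = 9.1586 mol.
Reaction (2): Fe→H2 ratio 1:1 ⇒ n(H2) = 9.1586 mol.
Reaction (3): H2→NH3 ratio 3:2 ⇒ n(NH3) = 6.1058 mol.
Mass of NH3 = 6.1058 × 17.034 = 104.01 g.

104.0 g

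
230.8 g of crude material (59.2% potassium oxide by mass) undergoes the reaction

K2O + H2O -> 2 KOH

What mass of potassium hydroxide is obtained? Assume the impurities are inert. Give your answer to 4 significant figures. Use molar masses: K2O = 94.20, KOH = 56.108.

Mass of pure K2O = 230.8 g × 0.592 = 136.63 g.
n(K2O) = 136.63 g / 94.20 g/mol = 1.4505 mol.
From the equation the K2O:KOH mole ratio is 1:2, so n(KOH) = 1.4505 × 2/1 = 2.9009 mol.
Mass of KOH = 2.9009 mol × 56.108 g/mol = 162.77 g.

162.8 g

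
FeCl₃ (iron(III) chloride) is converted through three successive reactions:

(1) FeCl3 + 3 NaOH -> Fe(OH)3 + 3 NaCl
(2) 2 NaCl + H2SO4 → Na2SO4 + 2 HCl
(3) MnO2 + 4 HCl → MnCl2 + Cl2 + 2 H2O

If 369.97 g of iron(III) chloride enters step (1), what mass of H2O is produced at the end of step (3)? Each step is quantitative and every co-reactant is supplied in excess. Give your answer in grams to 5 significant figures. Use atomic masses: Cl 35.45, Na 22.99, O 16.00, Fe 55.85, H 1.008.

M(FeCl3) = 55.85 + 3(35.45) = 162.20 g/mol.
M(H2O) = 2(1.008) + 16.00 = 18.016 g/mol.
n(FeCl3) = 369.97 / 162.20 = 2.28095 mol.
Reaction (1): FeCl3→NaCl ratio 1:3 ⇒ n(NaCl) = 6.84285 mol.
Reaction (2): NaCl→HCl ratio 2:2 ⇒ n(HCl) = 6.84285 mol.
Reaction (3): HCl→H2O ratio 4:2 ⇒ n(H2O) = 3.42142 mol.
Mass of H2O = 3.42142 × 18.016 = 61.6404 g.

61.640 g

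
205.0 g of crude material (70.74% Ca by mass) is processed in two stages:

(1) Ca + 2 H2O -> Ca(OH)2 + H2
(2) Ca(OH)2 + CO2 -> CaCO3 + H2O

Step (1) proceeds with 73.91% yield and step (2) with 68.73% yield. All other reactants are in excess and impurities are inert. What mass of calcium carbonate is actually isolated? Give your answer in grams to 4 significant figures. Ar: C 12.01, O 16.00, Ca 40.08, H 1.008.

Pure Ca = 205.0 × 0.7074 = 145.02 g.
M(Ca) = 40.08 g/mol.
M(CaCO3) = 40.08 + 12.01 + 3(16.00) = 100.09 g/mol.
n(Ca) = 145.02 / 40.08 = 3.6182 mol.
Step 1 (Ca:Ca(OH)2 = 1:1): theoretical n(Ca(OH)2) = 3.6182 mol; at 73.91% yield, n(Ca(OH)2) = 2.6742 mol.
Step 2 (Ca(OH)2:CaCO3 = 1:1): theoretical n(CaCO3) = 2.6742 mol, so theoretical mass = 2.6742 × 100.09 = 267.66 g.
At 68.73% yield, actual mass of CaCO3 = 267.66 × 0.6873 = 183.96 g.

184.0 g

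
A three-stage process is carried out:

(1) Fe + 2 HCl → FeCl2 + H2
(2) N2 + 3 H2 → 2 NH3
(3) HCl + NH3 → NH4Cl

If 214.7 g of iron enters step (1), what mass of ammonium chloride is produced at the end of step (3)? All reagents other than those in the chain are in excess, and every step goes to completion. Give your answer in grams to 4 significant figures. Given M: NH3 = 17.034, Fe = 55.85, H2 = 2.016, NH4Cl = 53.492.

137.1 g

n(Fe) = 214.7 / 55.85 = 3.8442 mol.
Reaction (1): Fe→H2 ratio 1:1 ⇒ n(H2) = 3.8442 mol.
Reaction (2): H2→NH3 ratio 3:2 ⇒ n(NH3) = 2.5628 mol.
Reaction (3): NH3→NH4Cl ratio 1:1 ⇒ n(NH4Cl) = 2.5628 mol.
Mass of NH4Cl = 2.5628 × 53.492 = 137.09 g.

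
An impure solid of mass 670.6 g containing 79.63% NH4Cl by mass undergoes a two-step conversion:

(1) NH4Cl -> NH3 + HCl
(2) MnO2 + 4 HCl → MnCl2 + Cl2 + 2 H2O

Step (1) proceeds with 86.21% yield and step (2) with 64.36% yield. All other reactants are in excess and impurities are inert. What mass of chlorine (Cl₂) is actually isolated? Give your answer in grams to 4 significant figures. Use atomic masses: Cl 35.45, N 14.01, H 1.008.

98.18 g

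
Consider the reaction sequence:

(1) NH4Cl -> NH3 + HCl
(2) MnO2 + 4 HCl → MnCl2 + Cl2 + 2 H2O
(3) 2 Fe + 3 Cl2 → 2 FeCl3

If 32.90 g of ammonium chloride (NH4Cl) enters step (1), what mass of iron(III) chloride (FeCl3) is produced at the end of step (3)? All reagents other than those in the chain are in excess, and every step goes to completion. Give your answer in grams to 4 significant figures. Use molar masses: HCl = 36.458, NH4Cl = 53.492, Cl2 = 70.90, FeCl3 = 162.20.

n(NH4Cl) = 32.90 / 53.492 = 0.61505 mol.
Reaction (1): NH4Cl→HCl ratio 1:1 ⇒ n(HCl) = 0.61505 mol.
Reaction (2): HCl→Cl2 ratio 4:1 ⇒ n(Cl2) = 0.15376 mol.
Reaction (3): Cl2→FeCl3 ratio 3:2 ⇒ n(FeCl3) = 0.10251 mol.
Mass of FeCl3 = 0.10251 × 162.20 = 16.627 g.

16.63 g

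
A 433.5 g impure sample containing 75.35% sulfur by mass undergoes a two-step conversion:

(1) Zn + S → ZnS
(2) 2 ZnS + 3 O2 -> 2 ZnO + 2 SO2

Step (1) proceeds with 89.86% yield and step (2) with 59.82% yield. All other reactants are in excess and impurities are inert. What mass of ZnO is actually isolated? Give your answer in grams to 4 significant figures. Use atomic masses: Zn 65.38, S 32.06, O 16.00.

445.7 g

Pure S = 433.5 × 0.7535 = 326.64 g.
M(S) = 32.06 g/mol.
M(ZnO) = 65.38 + 16.00 = 81.38 g/mol.
n(S) = 326.64 / 32.06 = 10.188 mol.
Step 1 (S:ZnS = 1:1): theoretical n(ZnS) = 10.188 mol; at 89.86% yield, n(ZnS) = 9.1554 mol.
Step 2 (ZnS:ZnO = 2:2): theoretical n(ZnO) = 9.1554 mol, so theoretical mass = 9.1554 × 81.38 = 745.06 g.
At 59.82% yield, actual mass of ZnO = 745.06 × 0.5982 = 445.70 g.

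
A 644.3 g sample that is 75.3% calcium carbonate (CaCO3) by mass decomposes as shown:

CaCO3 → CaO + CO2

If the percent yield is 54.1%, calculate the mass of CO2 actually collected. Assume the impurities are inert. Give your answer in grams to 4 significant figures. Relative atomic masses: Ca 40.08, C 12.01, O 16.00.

Pure CaCO3 available = 644.3 g × 0.753 = 485.16 g.
M(CaCO3) = 40.08 + 12.01 + 3(16.00) = 100.09 g/mol.
M(CO2) = 12.01 + 2(16.00) = 44.01 g/mol.
n(CaCO3) = 485.16 g / 100.09 g/mol = 4.8472 mol.
From the equation the CaCO3:CO2 mole ratio is 1:1, so n(CO2) = 4.8472 × 1/1 = 4.8472 mol.
Mass of CO2 = 4.8472 mol × 44.01 g/mol = 213.33 g.
Actual mass collected = 213.33 g × 0.541 = 115.41 g.

115.4 g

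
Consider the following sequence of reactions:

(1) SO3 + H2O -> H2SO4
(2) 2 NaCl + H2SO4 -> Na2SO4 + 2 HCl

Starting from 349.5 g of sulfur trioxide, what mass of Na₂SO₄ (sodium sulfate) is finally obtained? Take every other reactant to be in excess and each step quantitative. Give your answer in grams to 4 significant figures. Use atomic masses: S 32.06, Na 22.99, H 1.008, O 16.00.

M(SO3) = 32.06 + 3(16.00) = 80.06 g/mol.
M(Na2SO4) = 2(22.99) + 32.06 + 4(16.00) = 142.04 g/mol.
n(SO3) = 349.50 / 80.06 = 4.3655 mol.
Step 1 gives a 1:1 ratio of SO3 to H2SO4, so n(H2SO4) = 4.3655 mol.
In step 2 the H2SO4:Na2SO4 ratio is 1:1, so n(Na2SO4) = 4.3655 mol.
Mass of Na2SO4 = 4.3655 × 142.04 = 620.07 g.

620.1 g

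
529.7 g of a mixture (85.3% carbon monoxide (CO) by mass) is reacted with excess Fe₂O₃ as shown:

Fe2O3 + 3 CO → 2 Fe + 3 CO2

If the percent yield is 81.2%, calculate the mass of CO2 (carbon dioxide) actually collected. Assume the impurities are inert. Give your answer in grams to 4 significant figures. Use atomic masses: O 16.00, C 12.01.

Pure CO available = 529.7 g × 0.853 = 451.83 g.
M(CO) = 12.01 + 16.00 = 28.01 g/mol.
M(CO2) = 12.01 + 2(16.00) = 44.01 g/mol.
n(CO) = 451.83 g / 28.01 g/mol = 16.131 mol.
From the equation the CO:CO2 mole ratio is 3:3, so n(CO2) = 16.131 × 3/3 = 16.131 mol.
Mass of CO2 = 16.131 mol × 44.01 g/mol = 709.93 g.
Actual mass collected = 709.93 g × 0.812 = 576.47 g.

576.5 g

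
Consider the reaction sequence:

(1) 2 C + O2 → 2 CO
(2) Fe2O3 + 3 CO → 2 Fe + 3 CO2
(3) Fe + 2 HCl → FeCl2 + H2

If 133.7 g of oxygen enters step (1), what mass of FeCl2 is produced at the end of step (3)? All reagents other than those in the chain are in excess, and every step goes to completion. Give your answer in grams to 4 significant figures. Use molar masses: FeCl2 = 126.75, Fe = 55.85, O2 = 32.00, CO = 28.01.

n(O2) = 133.7 / 32.00 = 4.1781 mol.
Reaction (1): O2→CO ratio 1:2 ⇒ n(CO) = 8.3562 mol.
Reaction (2): CO→Fe ratio 3:2 ⇒ n(Fe) = 5.5708 mol.
Reaction (3): Fe→FeCl2 ratio 1:1 ⇒ n(FeCl2) = 5.5708 mol.
Mass of FeCl2 = 5.5708 × 126.75 = 706.10 g.

706.1 g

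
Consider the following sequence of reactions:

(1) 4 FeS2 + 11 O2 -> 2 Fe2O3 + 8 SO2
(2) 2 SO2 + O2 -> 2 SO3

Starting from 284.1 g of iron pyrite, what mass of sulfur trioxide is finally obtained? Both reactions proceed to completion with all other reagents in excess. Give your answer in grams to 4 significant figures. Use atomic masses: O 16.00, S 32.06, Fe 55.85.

379.2 g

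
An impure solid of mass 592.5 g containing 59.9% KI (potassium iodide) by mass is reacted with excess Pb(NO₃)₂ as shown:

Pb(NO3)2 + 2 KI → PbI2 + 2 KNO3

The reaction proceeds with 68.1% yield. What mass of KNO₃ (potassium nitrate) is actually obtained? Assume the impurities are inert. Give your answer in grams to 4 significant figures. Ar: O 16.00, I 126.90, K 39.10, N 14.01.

147.2 g

Pure KI available = 592.5 g × 0.599 = 354.91 g.
M(KI) = 39.10 + 126.90 = 166.00 g/mol.
M(KNO3) = 39.10 + 14.01 + 3(16.00) = 101.11 g/mol.
n(KI) = 354.91 g / 166.00 g/mol = 2.1380 mol.
From the equation the KI:KNO3 mole ratio is 2:2, so n(KNO3) = 2.1380 × 2/2 = 2.1380 mol.
Mass of KNO3 = 2.1380 mol × 101.11 g/mol = 216.17 g.
Actual mass collected = 216.17 g × 0.681 = 147.21 g.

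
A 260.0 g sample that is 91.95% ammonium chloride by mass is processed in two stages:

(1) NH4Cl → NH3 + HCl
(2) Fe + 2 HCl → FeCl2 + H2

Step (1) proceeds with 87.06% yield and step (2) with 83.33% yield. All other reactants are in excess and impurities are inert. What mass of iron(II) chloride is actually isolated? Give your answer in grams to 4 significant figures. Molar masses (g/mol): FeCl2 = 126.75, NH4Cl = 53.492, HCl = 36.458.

205.5 g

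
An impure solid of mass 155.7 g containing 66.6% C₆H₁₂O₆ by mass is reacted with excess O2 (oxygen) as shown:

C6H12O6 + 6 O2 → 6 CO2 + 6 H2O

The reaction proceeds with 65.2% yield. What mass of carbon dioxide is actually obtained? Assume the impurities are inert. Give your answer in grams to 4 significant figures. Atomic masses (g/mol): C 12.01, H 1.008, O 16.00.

Pure C6H12O6 available = 155.7 g × 0.666 = 103.70 g.
M(C6H12O6) = 6(12.01) + 12(1.008) + 6(16.00) = 180.156 g/mol.
M(CO2) = 12.01 + 2(16.00) = 44.01 g/mol.
n(C6H12O6) = 103.70 g / 180.156 g/mol = 0.57559 mol.
From the equation the C6H12O6:CO2 mole ratio is 1:6, so n(CO2) = 0.57559 × 6/1 = 3.4535 mol.
Mass of CO2 = 3.4535 mol × 44.01 g/mol = 151.99 g.
Actual mass collected = 151.99 g × 0.652 = 99.098 g.

99.10 g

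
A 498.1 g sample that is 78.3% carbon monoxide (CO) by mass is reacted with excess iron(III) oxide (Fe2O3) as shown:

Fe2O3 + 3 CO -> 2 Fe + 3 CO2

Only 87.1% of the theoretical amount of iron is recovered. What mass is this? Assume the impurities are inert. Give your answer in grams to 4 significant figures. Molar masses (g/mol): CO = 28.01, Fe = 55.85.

451.6 g

Pure CO available = 498.1 g × 0.783 = 390.01 g.
n(CO) = 390.01 g / 28.01 g/mol = 13.924 mol.
From the equation the CO:Fe mole ratio is 3:2, so n(Fe) = 13.924 × 2/3 = 9.2827 mol.
Mass of Fe = 9.2827 mol × 55.85 g/mol = 518.44 g.
Actual mass collected = 518.44 g × 0.871 = 451.56 g.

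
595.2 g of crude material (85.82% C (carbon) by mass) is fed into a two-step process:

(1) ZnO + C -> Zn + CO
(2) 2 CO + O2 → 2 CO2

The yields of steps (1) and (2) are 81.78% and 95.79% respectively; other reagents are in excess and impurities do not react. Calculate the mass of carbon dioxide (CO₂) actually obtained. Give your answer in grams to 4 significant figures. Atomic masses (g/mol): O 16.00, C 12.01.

1466 g

Pure C = 595.2 × 0.8582 = 510.80 g.
M(C) = 12.01 g/mol.
M(CO2) = 12.01 + 2(16.00) = 44.01 g/mol.
n(C) = 510.80 / 12.01 = 42.531 mol.
Step 1 (C:CO = 1:1): theoretical n(CO) = 42.531 mol; at 81.78% yield, n(CO) = 34.782 mol.
Step 2 (CO:CO2 = 2:2): theoretical n(CO2) = 34.782 mol, so theoretical mass = 34.782 × 44.01 = 1530.8 g.
At 95.79% yield, actual mass of CO2 = 1530.8 × 0.9579 = 1466.3 g.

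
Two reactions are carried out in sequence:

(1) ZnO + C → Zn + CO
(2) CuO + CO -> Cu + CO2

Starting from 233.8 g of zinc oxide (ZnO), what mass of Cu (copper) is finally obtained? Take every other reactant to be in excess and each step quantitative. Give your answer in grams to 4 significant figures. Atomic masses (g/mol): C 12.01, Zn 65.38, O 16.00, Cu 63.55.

182.6 g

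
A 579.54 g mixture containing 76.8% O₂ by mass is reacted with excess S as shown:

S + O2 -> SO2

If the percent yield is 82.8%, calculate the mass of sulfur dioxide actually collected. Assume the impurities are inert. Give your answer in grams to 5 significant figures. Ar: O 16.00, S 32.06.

737.75 g

Pure O2 available = 579.54 g × 0.768 = 445.087 g.
M(O2) = 2(16.00) = 32.00 g/mol.
M(SO2) = 32.06 + 2(16.00) = 64.06 g/mol.
n(O2) = 445.087 g / 32.00 g/mol = 13.9090 mol.
From the equation the O2:SO2 mole ratio is 1:1, so n(SO2) = 13.9090 × 1/1 = 13.9090 mol.
Mass of SO2 = 13.9090 mol × 64.06 g/mol = 891.008 g.
Actual mass collected = 891.008 g × 0.828 = 737.755 g.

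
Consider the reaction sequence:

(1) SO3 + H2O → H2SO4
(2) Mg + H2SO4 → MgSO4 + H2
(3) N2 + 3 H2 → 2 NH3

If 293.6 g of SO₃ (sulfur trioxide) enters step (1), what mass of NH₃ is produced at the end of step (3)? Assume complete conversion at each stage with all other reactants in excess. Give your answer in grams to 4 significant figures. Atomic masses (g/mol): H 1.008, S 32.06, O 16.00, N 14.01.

41.65 g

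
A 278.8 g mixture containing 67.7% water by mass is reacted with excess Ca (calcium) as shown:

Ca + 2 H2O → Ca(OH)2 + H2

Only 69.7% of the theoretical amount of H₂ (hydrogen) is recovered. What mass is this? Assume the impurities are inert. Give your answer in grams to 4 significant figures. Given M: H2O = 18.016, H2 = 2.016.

Pure H2O available = 278.8 g × 0.677 = 188.75 g.
n(H2O) = 188.75 g / 18.016 g/mol = 10.477 mol.
From the equation the H2O:H2 mole ratio is 2:1, so n(H2) = 10.477 × 1/2 = 5.2383 mol.
Mass of H2 = 5.2383 mol × 2.016 g/mol = 10.560 g.
Actual mass collected = 10.560 g × 0.697 = 7.3607 g.

7.361 g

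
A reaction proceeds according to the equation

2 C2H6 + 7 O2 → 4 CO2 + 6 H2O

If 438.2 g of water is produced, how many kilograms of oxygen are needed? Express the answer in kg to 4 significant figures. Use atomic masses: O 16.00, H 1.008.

M(H2O) = 2(1.008) + 16.00 = 18.016 g/mol.
M(O2) = 2(16.00) = 32.00 g/mol.
n(H2O) = 438.20 g / 18.016 g/mol = 24.323 mol.
From the equation the H2O:O2 mole ratio is 6:7, so n(O2) = 24.323 × 7/6 = 28.377 mol.
Mass of O2 = 28.377 mol × 32.00 g/mol = 908.05 g.
Converting to kg: 908.05 g = 0.9081 kg.

0.9081 kg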